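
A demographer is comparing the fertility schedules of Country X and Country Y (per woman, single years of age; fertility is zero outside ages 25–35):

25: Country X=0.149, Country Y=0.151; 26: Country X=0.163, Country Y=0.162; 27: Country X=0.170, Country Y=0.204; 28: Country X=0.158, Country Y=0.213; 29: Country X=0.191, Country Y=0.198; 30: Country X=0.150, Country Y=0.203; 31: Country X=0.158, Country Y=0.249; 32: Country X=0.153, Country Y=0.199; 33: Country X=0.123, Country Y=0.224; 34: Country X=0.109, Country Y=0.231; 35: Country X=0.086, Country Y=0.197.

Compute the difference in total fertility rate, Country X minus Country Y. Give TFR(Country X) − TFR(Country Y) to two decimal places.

-0.62

Country X:
  Sum of ASFRs = 0.149 + 0.163 + 0.170 + 0.158 + 0.191 + 0.150 + 0.158 + 0.153 + 0.123 + 0.109 + 0.086 = 1.610
  TFR = 1.61
Country Y:
  Sum of ASFRs = 0.151 + 0.162 + 0.204 + 0.213 + 0.198 + 0.203 + 0.249 + 0.199 + 0.224 + 0.231 + 0.197 = 2.231
  TFR = 2.231
Difference = 1.61 − 2.231 = -0.621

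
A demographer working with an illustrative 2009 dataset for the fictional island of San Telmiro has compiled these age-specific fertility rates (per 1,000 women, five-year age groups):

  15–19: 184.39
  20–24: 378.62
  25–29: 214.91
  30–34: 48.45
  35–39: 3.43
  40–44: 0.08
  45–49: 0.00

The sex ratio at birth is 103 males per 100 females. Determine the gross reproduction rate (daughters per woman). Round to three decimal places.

Proportion female at birth = 100 / (100 + 103) = 0.49261.
Sum of ASFRs = 184.39 + 378.62 + 214.91 + 48.45 + 3.43 + 0.08 + 0.00 = 829.88
TFR = 5 × 829.88 / 1000 = 4.1494
GRR = 0.49261 × 4.1494 = 2.04404

2.044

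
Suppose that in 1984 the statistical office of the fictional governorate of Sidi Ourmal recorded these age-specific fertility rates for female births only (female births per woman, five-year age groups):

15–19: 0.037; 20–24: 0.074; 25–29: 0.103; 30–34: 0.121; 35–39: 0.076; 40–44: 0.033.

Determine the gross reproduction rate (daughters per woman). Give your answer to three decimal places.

2.220

Sum of female ASFRs = 0.037 + 0.074 + 0.103 + 0.121 + 0.076 + 0.033 = 0.444
GRR = 5 × 0.444 = 2.22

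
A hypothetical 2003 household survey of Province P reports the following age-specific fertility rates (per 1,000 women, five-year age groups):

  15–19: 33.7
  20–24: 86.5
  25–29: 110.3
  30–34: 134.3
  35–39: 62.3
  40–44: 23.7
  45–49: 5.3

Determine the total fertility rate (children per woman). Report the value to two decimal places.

Sum of ASFRs = 33.7 + 86.5 + 110.3 + 134.3 + 62.3 + 23.7 + 5.3 = 456.1
TFR = 5 × 456.1 / 1000 = 2.2805

2.28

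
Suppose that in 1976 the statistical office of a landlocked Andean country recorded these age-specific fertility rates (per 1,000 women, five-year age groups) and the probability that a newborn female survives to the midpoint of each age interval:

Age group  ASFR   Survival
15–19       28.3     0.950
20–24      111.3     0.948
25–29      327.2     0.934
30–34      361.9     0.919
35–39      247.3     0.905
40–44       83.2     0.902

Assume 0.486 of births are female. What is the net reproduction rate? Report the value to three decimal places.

Proportion female at birth = 0.486.
Survival-weighted fertility by age (5·fₓ·Sₓ):
  15–19: 5 × 28.3/1000 × 0.950 = 0.13443
  20–24: 5 × 111.3/1000 × 0.948 = 0.52756
  25–29: 5 × 327.2/1000 × 0.934 = 1.52802
  30–34: 5 × 361.9/1000 × 0.919 = 1.66293
  35–39: 5 × 247.3/1000 × 0.905 = 1.11903
  40–44: 5 × 83.2/1000 × 0.902 = 0.37523
Sum = 5.34720
NRR = 0.486 × 5.34720 = 2.59874
An NRR exceeding 1 indicates intrinsic growth under these rates.

2.599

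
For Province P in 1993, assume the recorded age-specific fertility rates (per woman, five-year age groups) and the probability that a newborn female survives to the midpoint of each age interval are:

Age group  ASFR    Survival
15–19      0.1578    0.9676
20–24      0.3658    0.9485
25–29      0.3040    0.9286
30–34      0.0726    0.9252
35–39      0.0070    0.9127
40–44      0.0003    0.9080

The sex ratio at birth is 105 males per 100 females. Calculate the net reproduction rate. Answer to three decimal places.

Proportion female at birth = 100 / (100 + 105) = 0.48780.
Per-age-group product (5 × ASFR × survival probability):
  15–19: 5 × 0.1578 × 0.9676 = 0.76344
  20–24: 5 × 0.3658 × 0.9485 = 1.73481
  25–29: 5 × 0.3040 × 0.9286 = 1.41147
  30–34: 5 × 0.0726 × 0.9252 = 0.33585
  35–39: 5 × 0.0070 × 0.9127 = 0.03194
  40–44: 5 × 0.0003 × 0.9080 = 0.00136
Sum = 4.27887
NRR = 0.48780 × 4.27887 = 2.08723
NRR > 1, so each generation more than replaces itself.

2.087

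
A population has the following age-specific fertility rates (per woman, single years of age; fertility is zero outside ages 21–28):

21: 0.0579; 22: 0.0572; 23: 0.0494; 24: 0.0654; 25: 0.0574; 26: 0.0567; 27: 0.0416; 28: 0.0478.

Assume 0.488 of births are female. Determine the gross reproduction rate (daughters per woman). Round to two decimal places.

Proportion female at birth = 0.488.
Sum of ASFRs = 0.0579 + 0.0572 + 0.0494 + 0.0654 + 0.0574 + 0.0567 + 0.0416 + 0.0478 = 0.4334
TFR = 0.4334
GRR = 0.488 × 0.4334 = 0.21150

0.21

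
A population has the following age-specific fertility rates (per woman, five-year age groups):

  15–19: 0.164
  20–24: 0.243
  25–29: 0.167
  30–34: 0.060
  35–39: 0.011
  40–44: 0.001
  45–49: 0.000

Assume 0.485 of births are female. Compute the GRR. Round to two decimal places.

1.57

Proportion female at birth = 0.485.
Sum of ASFRs = 0.164 + 0.243 + 0.167 + 0.060 + 0.011 + 0.001 + 0.000 = 0.646
TFR = 5 × 0.646 = 3.23
GRR = 0.485 × 3.23 = 1.56655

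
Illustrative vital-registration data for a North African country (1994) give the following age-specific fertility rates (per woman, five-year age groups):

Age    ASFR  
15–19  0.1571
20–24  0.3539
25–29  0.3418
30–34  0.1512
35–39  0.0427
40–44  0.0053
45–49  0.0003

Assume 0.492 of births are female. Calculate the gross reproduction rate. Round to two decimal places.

2.59

Proportion female at birth = 0.492.
Sum of ASFRs = 0.1571 + 0.3539 + 0.3418 + 0.1512 + 0.0427 + 0.0053 + 0.0003 = 1.0523
TFR = 5 × 1.0523 = 5.2615
GRR = 0.492 × 5.2615 = 2.58866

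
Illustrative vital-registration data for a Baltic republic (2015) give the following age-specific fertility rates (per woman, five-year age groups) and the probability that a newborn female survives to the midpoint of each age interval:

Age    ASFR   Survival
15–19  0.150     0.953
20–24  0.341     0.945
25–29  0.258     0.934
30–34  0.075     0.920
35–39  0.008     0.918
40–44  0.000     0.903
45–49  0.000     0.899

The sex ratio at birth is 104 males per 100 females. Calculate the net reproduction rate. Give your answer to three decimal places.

Proportion female at birth = 100 / (100 + 104) = 0.49020.
Per-age-group product (5 × ASFR × survival probability):
  15–19: 5 × 0.150 × 0.953 = 0.71475
  20–24: 5 × 0.341 × 0.945 = 1.61123
  25–29: 5 × 0.258 × 0.934 = 1.20486
  30–34: 5 × 0.075 × 0.920 = 0.34500
  35–39: 5 × 0.008 × 0.918 = 0.03672
  40–44: 5 × 0.000 × 0.903 = 0.00000
  45–49: 5 × 0.000 × 0.899 = 0.00000
Sum = 3.91256
NRR = 0.49020 × 3.91256 = 1.91794

1.918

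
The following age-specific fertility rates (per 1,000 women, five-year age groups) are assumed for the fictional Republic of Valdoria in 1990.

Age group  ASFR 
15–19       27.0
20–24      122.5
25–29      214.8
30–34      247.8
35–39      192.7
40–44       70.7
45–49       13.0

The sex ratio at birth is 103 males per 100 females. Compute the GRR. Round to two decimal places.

2.19

Proportion female at birth = 100 / (100 + 103) = 0.49261.
Sum of ASFRs = 27.0 + 122.5 + 214.8 + 247.8 + 192.7 + 70.7 + 13.0 = 888.5
TFR = 5 × 888.5 / 1000 = 4.4425
GRR = 0.49261 × 4.4425 = 2.18842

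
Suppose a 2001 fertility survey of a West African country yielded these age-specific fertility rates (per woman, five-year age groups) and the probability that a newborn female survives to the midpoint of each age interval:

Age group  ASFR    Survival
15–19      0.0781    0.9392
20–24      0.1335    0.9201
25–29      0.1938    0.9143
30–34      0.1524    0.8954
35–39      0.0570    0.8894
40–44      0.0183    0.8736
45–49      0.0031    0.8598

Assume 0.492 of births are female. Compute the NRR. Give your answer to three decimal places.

Proportion female at birth = 0.492.
Survival-weighted fertility by age (5·fₓ·Sₓ):
  15–19: 5 × 0.0781 × 0.9392 = 0.36676
  20–24: 5 × 0.1335 × 0.9201 = 0.61417
  25–29: 5 × 0.1938 × 0.9143 = 0.88596
  30–34: 5 × 0.1524 × 0.8954 = 0.68229
  35–39: 5 × 0.0570 × 0.8894 = 0.25348
  40–44: 5 × 0.0183 × 0.8736 = 0.07993
  45–49: 5 × 0.0031 × 0.8598 = 0.01333
Sum = 2.89592
NRR = 0.492 × 2.89592 = 1.42479

1.425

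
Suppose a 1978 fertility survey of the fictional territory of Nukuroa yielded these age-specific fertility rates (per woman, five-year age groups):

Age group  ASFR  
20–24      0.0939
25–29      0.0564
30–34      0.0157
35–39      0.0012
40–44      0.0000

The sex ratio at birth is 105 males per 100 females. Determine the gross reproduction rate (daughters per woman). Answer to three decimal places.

Proportion female at birth = 100 / (100 + 105) = 0.48780.
Sum of ASFRs = 0.0939 + 0.0564 + 0.0157 + 0.0012 + 0.0000 = 0.1672
TFR = 5 × 0.1672 = 0.836
GRR = 0.48780 × 0.836 = 0.40780

0.408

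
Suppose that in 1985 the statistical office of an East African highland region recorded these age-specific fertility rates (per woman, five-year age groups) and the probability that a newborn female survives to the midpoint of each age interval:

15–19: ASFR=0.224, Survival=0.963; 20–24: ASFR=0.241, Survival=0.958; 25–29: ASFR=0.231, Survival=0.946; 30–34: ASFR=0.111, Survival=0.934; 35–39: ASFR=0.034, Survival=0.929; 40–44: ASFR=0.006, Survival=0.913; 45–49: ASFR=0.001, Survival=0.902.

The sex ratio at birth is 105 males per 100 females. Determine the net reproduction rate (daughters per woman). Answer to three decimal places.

1.968

Proportion female at birth = 100 / (100 + 105) = 0.48780.
Per-age-group product (5 × ASFR × survival probability):
  15–19: 5 × 0.224 × 0.963 = 1.07856
  20–24: 5 × 0.241 × 0.958 = 1.15439
  25–29: 5 × 0.231 × 0.946 = 1.09263
  30–34: 5 × 0.111 × 0.934 = 0.51837
  35–39: 5 × 0.034 × 0.929 = 0.15793
  40–44: 5 × 0.006 × 0.913 = 0.02739
  45–49: 5 × 0.001 × 0.902 = 0.00451
Sum = 4.03378
NRR = 0.48780 × 4.03378 = 1.96768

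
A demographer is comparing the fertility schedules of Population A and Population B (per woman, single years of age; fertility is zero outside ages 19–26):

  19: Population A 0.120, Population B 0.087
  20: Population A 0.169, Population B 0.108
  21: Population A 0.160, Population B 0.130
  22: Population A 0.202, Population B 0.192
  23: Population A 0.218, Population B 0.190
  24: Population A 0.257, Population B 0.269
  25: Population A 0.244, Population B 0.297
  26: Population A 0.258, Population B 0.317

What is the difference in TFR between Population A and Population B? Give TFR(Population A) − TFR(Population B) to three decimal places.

Population A:
  Sum of ASFRs = 0.120 + 0.169 + 0.160 + 0.202 + 0.218 + 0.257 + 0.244 + 0.258 = 1.628
  TFR = 1.628
Population B:
  Sum of ASFRs = 0.087 + 0.108 + 0.130 + 0.192 + 0.190 + 0.269 + 0.297 + 0.317 = 1.590
  TFR = 1.59
Difference = 1.628 − 1.59 = 0.038

0.038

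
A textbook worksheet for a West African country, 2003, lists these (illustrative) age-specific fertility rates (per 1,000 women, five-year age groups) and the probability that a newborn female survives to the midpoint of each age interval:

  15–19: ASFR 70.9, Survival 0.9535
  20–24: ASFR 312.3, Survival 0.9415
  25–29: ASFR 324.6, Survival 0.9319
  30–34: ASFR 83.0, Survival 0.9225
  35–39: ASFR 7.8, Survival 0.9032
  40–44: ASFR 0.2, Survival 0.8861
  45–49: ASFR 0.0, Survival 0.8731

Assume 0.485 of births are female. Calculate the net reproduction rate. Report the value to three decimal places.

Proportion female at birth = 0.485.
Survival-weighted fertility by age (5·fₓ·Sₓ):
  15–19: 5 × 70.9/1000 × 0.9535 = 0.33802
  20–24: 5 × 312.3/1000 × 0.9415 = 1.47015
  25–29: 5 × 324.6/1000 × 0.9319 = 1.51247
  30–34: 5 × 83.0/1000 × 0.9225 = 0.38284
  35–39: 5 × 7.8/1000 × 0.9032 = 0.03522
  40–44: 5 × 0.2/1000 × 0.8861 = 0.00089
  45–49: 5 × 0.0/1000 × 0.8731 = 0.00000
Sum = 3.73959
NRR = 0.485 × 3.73959 = 1.81370

1.814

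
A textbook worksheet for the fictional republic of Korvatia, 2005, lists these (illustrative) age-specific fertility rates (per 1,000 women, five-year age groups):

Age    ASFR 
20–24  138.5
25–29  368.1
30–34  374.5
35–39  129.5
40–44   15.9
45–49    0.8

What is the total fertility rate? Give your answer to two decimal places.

Sum of ASFRs = 138.5 + 368.1 + 374.5 + 129.5 + 15.9 + 0.8 = 1027.3
TFR = 5 × 1027.3 / 1000 = 5.1365

5.14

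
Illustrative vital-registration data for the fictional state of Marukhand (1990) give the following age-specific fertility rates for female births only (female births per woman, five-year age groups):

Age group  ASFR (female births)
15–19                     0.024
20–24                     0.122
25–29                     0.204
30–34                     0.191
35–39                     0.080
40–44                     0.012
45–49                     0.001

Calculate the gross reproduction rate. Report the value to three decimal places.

3.170

Sum of female ASFRs = 0.024 + 0.122 + 0.204 + 0.191 + 0.080 + 0.012 + 0.001 = 0.634
GRR = 5 × 0.634 = 3.17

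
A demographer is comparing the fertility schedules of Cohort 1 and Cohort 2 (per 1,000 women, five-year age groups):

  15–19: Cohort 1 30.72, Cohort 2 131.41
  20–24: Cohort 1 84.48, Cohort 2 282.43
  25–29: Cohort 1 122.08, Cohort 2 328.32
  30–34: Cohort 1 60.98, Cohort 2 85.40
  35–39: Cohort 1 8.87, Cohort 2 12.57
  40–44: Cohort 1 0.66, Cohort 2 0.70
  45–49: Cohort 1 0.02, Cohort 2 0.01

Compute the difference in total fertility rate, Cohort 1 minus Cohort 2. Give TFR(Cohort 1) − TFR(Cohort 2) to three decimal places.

Cohort 1:
  Sum of ASFRs = 30.72 + 84.48 + 122.08 + 60.98 + 8.87 + 0.66 + 0.02 = 307.81
  TFR = 5 × 307.81 / 1000 = 1.53905
Cohort 2:
  Sum of ASFRs = 131.41 + 282.43 + 328.32 + 85.40 + 12.57 + 0.70 + 0.01 = 840.84
  TFR = 5 × 840.84 / 1000 = 4.2042
Difference = 1.53905 − 4.2042 = -2.66515

-2.665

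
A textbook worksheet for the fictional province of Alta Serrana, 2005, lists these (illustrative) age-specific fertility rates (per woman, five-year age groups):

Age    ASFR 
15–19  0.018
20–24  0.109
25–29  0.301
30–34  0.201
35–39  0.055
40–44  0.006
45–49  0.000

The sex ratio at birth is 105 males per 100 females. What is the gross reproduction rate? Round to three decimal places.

Proportion female at birth = 100 / (100 + 105) = 0.48780.
Sum of ASFRs = 0.018 + 0.109 + 0.301 + 0.201 + 0.055 + 0.006 + 0.000 = 0.690
TFR = 5 × 0.690 = 3.45
GRR = 0.48780 × 3.45 = 1.68291

1.683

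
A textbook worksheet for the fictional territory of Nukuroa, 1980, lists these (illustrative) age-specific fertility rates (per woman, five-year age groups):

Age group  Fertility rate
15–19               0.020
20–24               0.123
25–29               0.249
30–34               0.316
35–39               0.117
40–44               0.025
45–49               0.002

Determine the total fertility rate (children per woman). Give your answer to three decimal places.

4.260

Sum of ASFRs = 0.020 + 0.123 + 0.249 + 0.316 + 0.117 + 0.025 + 0.002 = 0.852
TFR = 5 × 0.852 = 4.26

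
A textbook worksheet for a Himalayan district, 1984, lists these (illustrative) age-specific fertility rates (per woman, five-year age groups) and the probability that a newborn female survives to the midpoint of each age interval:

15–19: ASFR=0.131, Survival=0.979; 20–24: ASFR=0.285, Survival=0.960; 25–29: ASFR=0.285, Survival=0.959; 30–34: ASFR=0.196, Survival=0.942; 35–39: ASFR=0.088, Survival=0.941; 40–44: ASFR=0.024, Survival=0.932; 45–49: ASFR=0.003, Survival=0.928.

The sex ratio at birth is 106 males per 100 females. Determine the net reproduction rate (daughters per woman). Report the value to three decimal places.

Proportion female at birth = 100 / (100 + 106) = 0.48544.
Each age group contributes 5 × ASFR × survival:
  15–19: 5 × 0.131 × 0.979 = 0.64125
  20–24: 5 × 0.285 × 0.960 = 1.36800
  25–29: 5 × 0.285 × 0.959 = 1.36658
  30–34: 5 × 0.196 × 0.942 = 0.92316
  35–39: 5 × 0.088 × 0.941 = 0.41404
  40–44: 5 × 0.024 × 0.932 = 0.11184
  45–49: 5 × 0.003 × 0.928 = 0.01392
Sum = 4.83879
NRR = 0.48544 × 4.83879 = 2.34894

2.349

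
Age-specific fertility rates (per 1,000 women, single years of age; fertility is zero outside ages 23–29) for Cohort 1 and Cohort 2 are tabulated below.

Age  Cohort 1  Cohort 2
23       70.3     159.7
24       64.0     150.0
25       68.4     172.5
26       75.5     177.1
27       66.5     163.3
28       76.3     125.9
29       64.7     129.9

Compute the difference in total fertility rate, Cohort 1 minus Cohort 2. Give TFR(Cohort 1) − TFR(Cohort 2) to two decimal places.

Cohort 1:
  Sum of ASFRs = 70.3 + 64.0 + 68.4 + 75.5 + 66.5 + 76.3 + 64.7 = 485.7
  TFR = 485.7 / 1000 = 0.4857
Cohort 2:
  Sum of ASFRs = 159.7 + 150.0 + 172.5 + 177.1 + 163.3 + 125.9 + 129.9 = 1078.4
  TFR = 1078.4 / 1000 = 1.0784
Difference = 0.4857 − 1.0784 = -0.5927

-0.59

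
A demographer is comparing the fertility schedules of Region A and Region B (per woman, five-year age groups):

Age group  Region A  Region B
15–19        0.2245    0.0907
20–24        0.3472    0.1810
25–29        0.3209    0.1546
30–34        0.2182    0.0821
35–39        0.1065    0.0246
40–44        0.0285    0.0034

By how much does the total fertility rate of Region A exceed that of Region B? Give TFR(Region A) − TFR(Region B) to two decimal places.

3.55

Region A:
  Sum of ASFRs = 0.2245 + 0.3472 + 0.3209 + 0.2182 + 0.1065 + 0.0285 = 1.2458
  TFR = 5 × 1.2458 = 6.229
Region B:
  Sum of ASFRs = 0.0907 + 0.1810 + 0.1546 + 0.0821 + 0.0246 + 0.0034 = 0.5364
  TFR = 5 × 0.5364 = 2.682
Difference = 6.229 − 2.682 = 3.547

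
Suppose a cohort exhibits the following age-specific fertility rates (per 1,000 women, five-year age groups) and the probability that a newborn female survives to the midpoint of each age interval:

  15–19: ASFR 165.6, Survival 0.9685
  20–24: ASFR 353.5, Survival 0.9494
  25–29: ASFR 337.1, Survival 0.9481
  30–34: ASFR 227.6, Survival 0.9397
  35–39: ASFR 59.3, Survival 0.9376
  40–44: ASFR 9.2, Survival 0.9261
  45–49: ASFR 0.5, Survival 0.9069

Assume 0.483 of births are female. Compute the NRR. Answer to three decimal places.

Proportion female at birth = 0.483.
Per-age-group product (5 × ASFR × survival probability):
  15–19: 5 × 165.6/1000 × 0.9685 = 0.80192
  20–24: 5 × 353.5/1000 × 0.9494 = 1.67806
  25–29: 5 × 337.1/1000 × 0.9481 = 1.59802
  30–34: 5 × 227.6/1000 × 0.9397 = 1.06938
  35–39: 5 × 59.3/1000 × 0.9376 = 0.27800
  40–44: 5 × 9.2/1000 × 0.9261 = 0.04260
  45–49: 5 × 0.5/1000 × 0.9069 = 0.00227
Sum = 5.47025
NRR = 0.483 × 5.47025 = 2.64213

2.642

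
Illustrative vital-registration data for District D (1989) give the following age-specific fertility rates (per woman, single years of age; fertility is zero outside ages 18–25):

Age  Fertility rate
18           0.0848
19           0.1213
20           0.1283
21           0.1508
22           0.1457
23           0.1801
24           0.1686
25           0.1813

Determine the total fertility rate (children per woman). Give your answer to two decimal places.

1.16

Sum of ASFRs = 0.0848 + 0.1213 + 0.1283 + 0.1508 + 0.1457 + 0.1801 + 0.1686 + 0.1813 = 1.1609
TFR = 1.1609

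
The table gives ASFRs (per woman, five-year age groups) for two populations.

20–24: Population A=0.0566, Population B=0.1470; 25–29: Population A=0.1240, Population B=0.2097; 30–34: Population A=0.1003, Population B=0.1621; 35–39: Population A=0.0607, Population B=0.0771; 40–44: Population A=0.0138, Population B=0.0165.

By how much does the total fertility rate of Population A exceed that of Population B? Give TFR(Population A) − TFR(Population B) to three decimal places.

Population A:
  Sum of ASFRs = 0.0566 + 0.1240 + 0.1003 + 0.0607 + 0.0138 = 0.3554
  TFR = 5 × 0.3554 = 1.777
Population B:
  Sum of ASFRs = 0.1470 + 0.2097 + 0.1621 + 0.0771 + 0.0165 = 0.6124
  TFR = 5 × 0.6124 = 3.062
Difference = 1.777 − 3.062 = -1.285

-1.285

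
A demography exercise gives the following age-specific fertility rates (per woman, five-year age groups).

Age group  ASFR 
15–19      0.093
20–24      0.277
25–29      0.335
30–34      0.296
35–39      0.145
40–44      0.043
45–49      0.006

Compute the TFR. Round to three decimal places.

Sum of ASFRs = 0.093 + 0.277 + 0.335 + 0.296 + 0.145 + 0.043 + 0.006 = 1.195
TFR = 5 × 1.195 = 5.975

5.975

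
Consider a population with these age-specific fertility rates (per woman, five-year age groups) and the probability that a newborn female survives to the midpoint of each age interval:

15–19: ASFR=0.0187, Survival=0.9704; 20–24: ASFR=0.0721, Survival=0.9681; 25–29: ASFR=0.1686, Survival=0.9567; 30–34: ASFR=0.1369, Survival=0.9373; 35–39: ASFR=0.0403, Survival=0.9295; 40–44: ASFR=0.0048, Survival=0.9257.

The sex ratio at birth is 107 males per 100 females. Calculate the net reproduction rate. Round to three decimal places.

1.013

Proportion female at birth = 100 / (100 + 107) = 0.48309.
Each age group contributes 5 × ASFR × survival:
  15–19: 5 × 0.0187 × 0.9704 = 0.09073
  20–24: 5 × 0.0721 × 0.9681 = 0.34900
  25–29: 5 × 0.1686 × 0.9567 = 0.80650
  30–34: 5 × 0.1369 × 0.9373 = 0.64158
  35–39: 5 × 0.0403 × 0.9295 = 0.18729
  40–44: 5 × 0.0048 × 0.9257 = 0.02222
Sum = 2.09732
NRR = 0.48309 × 2.09732 = 1.01319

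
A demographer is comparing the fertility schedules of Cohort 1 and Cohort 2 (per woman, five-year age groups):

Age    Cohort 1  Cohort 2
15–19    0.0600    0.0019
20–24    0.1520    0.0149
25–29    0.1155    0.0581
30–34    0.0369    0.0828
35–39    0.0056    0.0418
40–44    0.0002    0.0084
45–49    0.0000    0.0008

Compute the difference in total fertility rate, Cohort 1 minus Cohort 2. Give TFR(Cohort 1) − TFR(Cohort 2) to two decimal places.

Cohort 1:
  Sum of ASFRs = 0.0600 + 0.1520 + 0.1155 + 0.0369 + 0.0056 + 0.0002 + 0.0000 = 0.3702
  TFR = 5 × 0.3702 = 1.851
Cohort 2:
  Sum of ASFRs = 0.0019 + 0.0149 + 0.0581 + 0.0828 + 0.0418 + 0.0084 + 0.0008 = 0.2087
  TFR = 5 × 0.2087 = 1.0435
Difference = 1.851 − 1.0435 = 0.8075

0.81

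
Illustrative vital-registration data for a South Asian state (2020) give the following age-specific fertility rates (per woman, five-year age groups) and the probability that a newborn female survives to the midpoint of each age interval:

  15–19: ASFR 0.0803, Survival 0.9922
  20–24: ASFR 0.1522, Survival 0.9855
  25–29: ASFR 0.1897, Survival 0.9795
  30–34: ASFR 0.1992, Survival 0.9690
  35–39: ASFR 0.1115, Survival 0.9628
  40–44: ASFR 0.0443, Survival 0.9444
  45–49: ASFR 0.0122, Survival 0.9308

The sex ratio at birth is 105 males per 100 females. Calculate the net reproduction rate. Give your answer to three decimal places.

1.876

Proportion female at birth = 100 / (100 + 105) = 0.48780.
Survival-weighted fertility by age (5·fₓ·Sₓ):
  15–19: 5 × 0.0803 × 0.9922 = 0.39837
  20–24: 5 × 0.1522 × 0.9855 = 0.74997
  25–29: 5 × 0.1897 × 0.9795 = 0.92906
  30–34: 5 × 0.1992 × 0.9690 = 0.96512
  35–39: 5 × 0.1115 × 0.9628 = 0.53676
  40–44: 5 × 0.0443 × 0.9444 = 0.20918
  45–49: 5 × 0.0122 × 0.9308 = 0.05678
Sum = 3.84524
NRR = 0.48780 × 3.84524 = 1.87571
With NRR above 1 the population is above replacement fertility.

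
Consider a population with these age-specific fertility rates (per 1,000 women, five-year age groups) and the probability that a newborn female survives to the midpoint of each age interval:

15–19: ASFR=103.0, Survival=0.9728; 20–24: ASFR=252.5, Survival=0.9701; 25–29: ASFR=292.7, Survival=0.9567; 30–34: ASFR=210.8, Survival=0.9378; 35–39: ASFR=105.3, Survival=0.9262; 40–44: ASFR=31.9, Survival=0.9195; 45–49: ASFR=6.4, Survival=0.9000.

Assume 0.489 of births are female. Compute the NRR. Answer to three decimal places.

2.336

Proportion female at birth = 0.489.
Survival-weighted fertility by age (5·fₓ·Sₓ):
  15–19: 5 × 103.0/1000 × 0.9728 = 0.50099
  20–24: 5 × 252.5/1000 × 0.9701 = 1.22475
  25–29: 5 × 292.7/1000 × 0.9567 = 1.40013
  30–34: 5 × 210.8/1000 × 0.9378 = 0.98844
  35–39: 5 × 105.3/1000 × 0.9262 = 0.48764
  40–44: 5 × 31.9/1000 × 0.9195 = 0.14666
  45–49: 5 × 6.4/1000 × 0.9000 = 0.02880
Sum = 4.77741
NRR = 0.489 × 4.77741 = 2.33615
With NRR above 1 the population is above replacement fertility.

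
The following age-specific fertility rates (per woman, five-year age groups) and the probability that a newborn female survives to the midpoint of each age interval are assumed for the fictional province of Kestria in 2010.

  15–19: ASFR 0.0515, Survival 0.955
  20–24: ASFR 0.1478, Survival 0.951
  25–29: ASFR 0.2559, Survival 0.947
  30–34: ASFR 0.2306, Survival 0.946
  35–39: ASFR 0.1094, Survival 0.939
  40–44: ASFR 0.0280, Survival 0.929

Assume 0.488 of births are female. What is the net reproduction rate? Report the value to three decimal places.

Proportion female at birth = 0.488.
Weighting each age-specific rate by interval width and survival:
  15–19: 5 × 0.0515 × 0.955 = 0.24591
  20–24: 5 × 0.1478 × 0.951 = 0.70279
  25–29: 5 × 0.2559 × 0.947 = 1.21169
  30–34: 5 × 0.2306 × 0.946 = 1.09074
  35–39: 5 × 0.1094 × 0.939 = 0.51363
  40–44: 5 × 0.0280 × 0.929 = 0.13006
Sum = 3.89482
NRR = 0.488 × 3.89482 = 1.90067

1.901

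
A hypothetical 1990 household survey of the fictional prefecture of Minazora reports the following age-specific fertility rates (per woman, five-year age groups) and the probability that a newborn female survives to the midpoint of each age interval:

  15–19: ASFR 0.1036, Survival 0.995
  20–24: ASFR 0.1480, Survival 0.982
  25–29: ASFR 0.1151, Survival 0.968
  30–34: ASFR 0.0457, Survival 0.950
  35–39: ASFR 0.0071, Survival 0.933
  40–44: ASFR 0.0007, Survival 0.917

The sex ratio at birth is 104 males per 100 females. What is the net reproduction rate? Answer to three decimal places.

Proportion female at birth = 100 / (100 + 104) = 0.49020.
Per-age-group product (5 × ASFR × survival probability):
  15–19: 5 × 0.1036 × 0.995 = 0.51541
  20–24: 5 × 0.1480 × 0.982 = 0.72668
  25–29: 5 × 0.1151 × 0.968 = 0.55708
  30–34: 5 × 0.0457 × 0.950 = 0.21708
  35–39: 5 × 0.0071 × 0.933 = 0.03312
  40–44: 5 × 0.0007 × 0.917 = 0.00321
Sum = 2.05258
NRR = 0.49020 × 2.05258 = 1.00617
An NRR exceeding 1 indicates intrinsic growth under these rates.

1.006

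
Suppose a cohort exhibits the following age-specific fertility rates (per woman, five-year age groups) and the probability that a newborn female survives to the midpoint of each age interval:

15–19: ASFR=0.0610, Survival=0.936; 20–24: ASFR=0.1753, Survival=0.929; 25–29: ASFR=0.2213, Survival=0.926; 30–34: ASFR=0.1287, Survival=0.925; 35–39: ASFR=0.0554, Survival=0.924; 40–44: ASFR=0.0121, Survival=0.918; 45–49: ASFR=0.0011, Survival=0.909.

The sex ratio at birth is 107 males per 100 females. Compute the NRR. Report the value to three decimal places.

1.467

Proportion female at birth = 100 / (100 + 107) = 0.48309.
Weighting each age-specific rate by interval width and survival:
  15–19: 5 × 0.0610 × 0.936 = 0.28548
  20–24: 5 × 0.1753 × 0.929 = 0.81427
  25–29: 5 × 0.2213 × 0.926 = 1.02462
  30–34: 5 × 0.1287 × 0.925 = 0.59524
  35–39: 5 × 0.0554 × 0.924 = 0.25595
  40–44: 5 × 0.0121 × 0.918 = 0.05554
  45–49: 5 × 0.0011 × 0.909 = 0.00500
Sum = 3.03610
NRR = 0.48309 × 3.03610 = 1.46671
With NRR above 1 the population is above replacement fertility.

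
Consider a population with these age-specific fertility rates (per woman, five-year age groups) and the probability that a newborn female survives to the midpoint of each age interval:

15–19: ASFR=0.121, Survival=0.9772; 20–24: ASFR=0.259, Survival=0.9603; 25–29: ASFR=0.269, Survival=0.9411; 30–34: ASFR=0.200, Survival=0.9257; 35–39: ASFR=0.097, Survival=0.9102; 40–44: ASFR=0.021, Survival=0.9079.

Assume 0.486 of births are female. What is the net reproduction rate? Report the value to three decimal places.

Proportion female at birth = 0.486.
Weighting each age-specific rate by interval width and survival:
  15–19: 5 × 0.121 × 0.9772 = 0.59121
  20–24: 5 × 0.259 × 0.9603 = 1.24359
  25–29: 5 × 0.269 × 0.9411 = 1.26578
  30–34: 5 × 0.200 × 0.9257 = 0.92570
  35–39: 5 × 0.097 × 0.9102 = 0.44145
  40–44: 5 × 0.021 × 0.9079 = 0.09533
Sum = 4.56306
NRR = 0.486 × 4.56306 = 2.21765

2.218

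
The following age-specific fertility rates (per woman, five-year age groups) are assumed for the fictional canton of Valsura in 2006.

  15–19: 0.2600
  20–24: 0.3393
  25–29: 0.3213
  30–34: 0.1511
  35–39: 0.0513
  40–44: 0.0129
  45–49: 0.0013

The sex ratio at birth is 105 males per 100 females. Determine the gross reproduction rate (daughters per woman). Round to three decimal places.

Proportion female at birth = 100 / (100 + 105) = 0.48780.
Sum of ASFRs = 0.2600 + 0.3393 + 0.3213 + 0.1511 + 0.0513 + 0.0129 + 0.0013 = 1.1372
TFR = 5 × 1.1372 = 5.686
GRR = 0.48780 × 5.686 = 2.77363

2.774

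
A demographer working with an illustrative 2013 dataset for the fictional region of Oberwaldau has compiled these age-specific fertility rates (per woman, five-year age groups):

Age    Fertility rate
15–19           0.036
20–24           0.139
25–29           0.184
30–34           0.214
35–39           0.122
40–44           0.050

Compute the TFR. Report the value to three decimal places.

3.725

Sum of ASFRs = 0.036 + 0.139 + 0.184 + 0.214 + 0.122 + 0.050 = 0.745
TFR = 5 × 0.745 = 3.725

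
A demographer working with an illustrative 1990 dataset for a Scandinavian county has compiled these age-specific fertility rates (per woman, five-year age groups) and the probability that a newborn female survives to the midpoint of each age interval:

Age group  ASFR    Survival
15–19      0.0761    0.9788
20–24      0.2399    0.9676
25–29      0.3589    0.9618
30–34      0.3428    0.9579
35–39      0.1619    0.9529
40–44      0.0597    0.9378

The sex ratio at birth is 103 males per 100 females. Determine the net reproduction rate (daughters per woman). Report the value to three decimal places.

2.932

Proportion female at birth = 100 / (100 + 103) = 0.49261.
Each age group contributes 5 × ASFR × survival:
  15–19: 5 × 0.0761 × 0.9788 = 0.37243
  20–24: 5 × 0.2399 × 0.9676 = 1.16064
  25–29: 5 × 0.3589 × 0.9618 = 1.72595
  30–34: 5 × 0.3428 × 0.9579 = 1.64184
  35–39: 5 × 0.1619 × 0.9529 = 0.77137
  40–44: 5 × 0.0597 × 0.9378 = 0.27993
Sum = 5.95216
NRR = 0.49261 × 5.95216 = 2.93209
With NRR above 1 the population is above replacement fertility.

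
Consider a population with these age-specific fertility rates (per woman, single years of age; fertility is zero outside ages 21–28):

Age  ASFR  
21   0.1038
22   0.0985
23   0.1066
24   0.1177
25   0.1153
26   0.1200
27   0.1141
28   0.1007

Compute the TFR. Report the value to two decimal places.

Sum of ASFRs = 0.1038 + 0.0985 + 0.1066 + 0.1177 + 0.1153 + 0.1200 + 0.1141 + 0.1007 = 0.8767
TFR = 0.8767

0.88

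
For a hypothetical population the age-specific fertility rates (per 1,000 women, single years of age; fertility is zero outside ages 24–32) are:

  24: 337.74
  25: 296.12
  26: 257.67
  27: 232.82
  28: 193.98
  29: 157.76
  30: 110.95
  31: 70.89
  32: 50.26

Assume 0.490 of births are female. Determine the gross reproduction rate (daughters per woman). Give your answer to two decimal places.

Proportion female at birth = 0.490.
Sum of ASFRs = 337.74 + 296.12 + 257.67 + 232.82 + 193.98 + 157.76 + 110.95 + 70.89 + 50.26 = 1708.19
TFR = 1708.19 / 1000 = 1.70819
GRR = 0.490 × 1.70819 = 0.83701

0.84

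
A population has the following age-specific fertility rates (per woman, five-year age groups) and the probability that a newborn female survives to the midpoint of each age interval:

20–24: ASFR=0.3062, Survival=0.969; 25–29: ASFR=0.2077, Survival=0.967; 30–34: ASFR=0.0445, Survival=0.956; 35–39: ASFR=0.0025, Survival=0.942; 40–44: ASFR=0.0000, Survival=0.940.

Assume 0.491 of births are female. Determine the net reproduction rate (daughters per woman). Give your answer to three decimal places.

Proportion female at birth = 0.491.
Each age group contributes 5 × ASFR × survival:
  20–24: 5 × 0.3062 × 0.969 = 1.48354
  25–29: 5 × 0.2077 × 0.967 = 1.00423
  30–34: 5 × 0.0445 × 0.956 = 0.21271
  35–39: 5 × 0.0025 × 0.942 = 0.01178
  40–44: 5 × 0.0000 × 0.940 = 0.00000
Sum = 2.71226
NRR = 0.491 × 2.71226 = 1.33172
An NRR exceeding 1 indicates intrinsic growth under these rates.

1.332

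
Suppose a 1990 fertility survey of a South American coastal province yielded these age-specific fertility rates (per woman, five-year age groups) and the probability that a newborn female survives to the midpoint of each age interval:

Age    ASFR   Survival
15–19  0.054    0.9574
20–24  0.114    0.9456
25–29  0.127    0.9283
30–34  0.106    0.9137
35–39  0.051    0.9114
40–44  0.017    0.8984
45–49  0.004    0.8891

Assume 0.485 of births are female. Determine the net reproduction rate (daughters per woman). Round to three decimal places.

1.066

Proportion female at birth = 0.485.
Each age group contributes 5 × ASFR × survival:
  15–19: 5 × 0.054 × 0.9574 = 0.25850
  20–24: 5 × 0.114 × 0.9456 = 0.53899
  25–29: 5 × 0.127 × 0.9283 = 0.58947
  30–34: 5 × 0.106 × 0.9137 = 0.48426
  35–39: 5 × 0.051 × 0.9114 = 0.23241
  40–44: 5 × 0.017 × 0.8984 = 0.07636
  45–49: 5 × 0.004 × 0.8891 = 0.01778
Sum = 2.19777
NRR = 0.485 × 2.19777 = 1.06592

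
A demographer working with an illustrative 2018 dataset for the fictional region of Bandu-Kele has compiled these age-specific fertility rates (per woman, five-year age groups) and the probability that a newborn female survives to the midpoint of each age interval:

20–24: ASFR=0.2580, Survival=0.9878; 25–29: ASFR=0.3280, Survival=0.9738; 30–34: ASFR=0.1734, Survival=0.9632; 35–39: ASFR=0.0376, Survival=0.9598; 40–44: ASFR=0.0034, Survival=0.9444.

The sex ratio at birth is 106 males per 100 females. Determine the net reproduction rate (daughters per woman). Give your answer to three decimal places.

1.895

Proportion female at birth = 100 / (100 + 106) = 0.48544.
Each age group contributes 5 × ASFR × survival:
  20–24: 5 × 0.2580 × 0.9878 = 1.27426
  25–29: 5 × 0.3280 × 0.9738 = 1.59703
  30–34: 5 × 0.1734 × 0.9632 = 0.83509
  35–39: 5 × 0.0376 × 0.9598 = 0.18044
  40–44: 5 × 0.0034 × 0.9444 = 0.01605
Sum = 3.90287
NRR = 0.48544 × 3.90287 = 1.89461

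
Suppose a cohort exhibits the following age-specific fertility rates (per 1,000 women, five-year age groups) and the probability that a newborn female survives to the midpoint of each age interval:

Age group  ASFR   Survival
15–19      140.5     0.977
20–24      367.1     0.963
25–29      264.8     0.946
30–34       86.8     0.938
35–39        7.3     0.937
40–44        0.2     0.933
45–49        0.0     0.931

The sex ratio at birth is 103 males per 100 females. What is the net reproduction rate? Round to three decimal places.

2.044

Proportion female at birth = 100 / (100 + 103) = 0.49261.
Weighting each age-specific rate by interval width and survival:
  15–19: 5 × 140.5/1000 × 0.977 = 0.68634
  20–24: 5 × 367.1/1000 × 0.963 = 1.76759
  25–29: 5 × 264.8/1000 × 0.946 = 1.25250
  30–34: 5 × 86.8/1000 × 0.938 = 0.40709
  35–39: 5 × 7.3/1000 × 0.937 = 0.03420
  40–44: 5 × 0.2/1000 × 0.933 = 0.00093
  45–49: 5 × 0.0/1000 × 0.931 = 0.00000
Sum = 4.14865
NRR = 0.49261 × 4.14865 = 2.04367
NRR > 1, so each generation more than replaces itself.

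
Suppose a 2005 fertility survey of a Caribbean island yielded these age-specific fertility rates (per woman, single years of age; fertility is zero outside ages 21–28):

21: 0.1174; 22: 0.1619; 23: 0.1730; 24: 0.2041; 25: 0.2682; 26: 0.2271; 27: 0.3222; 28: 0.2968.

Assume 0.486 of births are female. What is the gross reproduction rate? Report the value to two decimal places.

0.86

Proportion female at birth = 0.486.
Sum of ASFRs = 0.1174 + 0.1619 + 0.1730 + 0.2041 + 0.2682 + 0.2271 + 0.3222 + 0.2968 = 1.7707
TFR = 1.7707
GRR = 0.486 × 1.7707 = 0.86056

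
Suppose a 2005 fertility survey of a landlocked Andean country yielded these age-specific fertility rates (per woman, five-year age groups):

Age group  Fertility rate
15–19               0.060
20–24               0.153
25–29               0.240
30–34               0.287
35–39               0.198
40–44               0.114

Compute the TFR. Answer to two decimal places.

5.26

Sum of ASFRs = 0.060 + 0.153 + 0.240 + 0.287 + 0.198 + 0.114 = 1.052
TFR = 5 × 1.052 = 5.26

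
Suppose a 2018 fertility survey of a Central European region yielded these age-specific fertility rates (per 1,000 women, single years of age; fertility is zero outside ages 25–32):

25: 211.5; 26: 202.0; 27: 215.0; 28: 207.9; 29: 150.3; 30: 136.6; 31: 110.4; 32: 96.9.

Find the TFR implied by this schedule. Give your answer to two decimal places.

Sum of ASFRs = 211.5 + 202.0 + 215.0 + 207.9 + 150.3 + 136.6 + 110.4 + 96.9 = 1330.6
TFR = 1330.6 / 1000 = 1.3306

1.33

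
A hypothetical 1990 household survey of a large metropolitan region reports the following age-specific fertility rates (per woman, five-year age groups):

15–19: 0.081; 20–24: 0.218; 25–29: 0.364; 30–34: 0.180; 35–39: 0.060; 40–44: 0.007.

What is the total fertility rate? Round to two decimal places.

Sum of ASFRs = 0.081 + 0.218 + 0.364 + 0.180 + 0.060 + 0.007 = 0.910
TFR = 5 × 0.910 = 4.55

4.55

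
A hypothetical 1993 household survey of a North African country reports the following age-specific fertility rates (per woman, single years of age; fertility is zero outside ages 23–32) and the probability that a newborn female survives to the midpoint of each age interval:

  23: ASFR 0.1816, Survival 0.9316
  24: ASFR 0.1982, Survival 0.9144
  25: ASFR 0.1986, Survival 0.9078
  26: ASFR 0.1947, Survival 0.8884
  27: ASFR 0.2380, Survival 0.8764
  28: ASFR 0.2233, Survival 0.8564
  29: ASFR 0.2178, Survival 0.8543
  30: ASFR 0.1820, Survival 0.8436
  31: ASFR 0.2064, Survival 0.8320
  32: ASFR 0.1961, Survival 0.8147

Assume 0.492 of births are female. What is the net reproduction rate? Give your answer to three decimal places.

Proportion female at birth = 0.492.
Each age group contributes 1 × ASFR × survival:
  23: 1 × 0.1816 × 0.9316 = 0.16918
  24: 1 × 0.1982 × 0.9144 = 0.18123
  25: 1 × 0.1986 × 0.9078 = 0.18029
  26: 1 × 0.1947 × 0.8884 = 0.17297
  27: 1 × 0.2380 × 0.8764 = 0.20858
  28: 1 × 0.2233 × 0.8564 = 0.19123
  29: 1 × 0.2178 × 0.8543 = 0.18607
  30: 1 × 0.1820 × 0.8436 = 0.15354
  31: 1 × 0.2064 × 0.8320 = 0.17172
  32: 1 × 0.1961 × 0.8147 = 0.15976
Sum = 1.77457
NRR = 0.492 × 1.77457 = 0.87309
With NRR below 1 the population is below replacement fertility.

0.873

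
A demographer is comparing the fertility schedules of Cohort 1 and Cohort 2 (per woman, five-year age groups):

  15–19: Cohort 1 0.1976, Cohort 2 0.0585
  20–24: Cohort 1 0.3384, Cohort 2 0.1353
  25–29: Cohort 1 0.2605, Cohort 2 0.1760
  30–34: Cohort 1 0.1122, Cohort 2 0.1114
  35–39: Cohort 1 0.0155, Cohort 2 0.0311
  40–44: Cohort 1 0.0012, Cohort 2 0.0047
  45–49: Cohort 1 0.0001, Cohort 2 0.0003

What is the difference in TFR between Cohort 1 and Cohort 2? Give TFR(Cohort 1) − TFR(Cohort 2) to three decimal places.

2.041

Cohort 1:
  Sum of ASFRs = 0.1976 + 0.3384 + 0.2605 + 0.1122 + 0.0155 + 0.0012 + 0.0001 = 0.9255
  TFR = 5 × 0.9255 = 4.6275
Cohort 2:
  Sum of ASFRs = 0.0585 + 0.1353 + 0.1760 + 0.1114 + 0.0311 + 0.0047 + 0.0003 = 0.5173
  TFR = 5 × 0.5173 = 2.5865
Difference = 4.6275 − 2.5865 = 2.041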